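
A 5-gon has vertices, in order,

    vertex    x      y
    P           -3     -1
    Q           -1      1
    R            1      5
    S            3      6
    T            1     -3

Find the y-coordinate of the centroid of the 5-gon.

35/33

Apply the surveyor's formula. First the cross-terms c_i = x_i·y_{i+1} − x_{i+1}·y_i:
  -4, -6, -9, -15, -10  ⇒  2A = -44, A = -22.
Then Σ (y_i + y_{i+1})·c_i = -140, so ȳ = -140 / (6·(-22)) = 35/33.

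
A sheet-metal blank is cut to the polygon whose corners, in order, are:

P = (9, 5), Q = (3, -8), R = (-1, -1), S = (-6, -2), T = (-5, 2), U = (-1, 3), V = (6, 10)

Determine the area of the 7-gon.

112.5

Σ = (-87) + (-11) + (-4) + (-22) + (-13) + (-28) + (-60) = -225
Area = |Σ|/2 = 112.5.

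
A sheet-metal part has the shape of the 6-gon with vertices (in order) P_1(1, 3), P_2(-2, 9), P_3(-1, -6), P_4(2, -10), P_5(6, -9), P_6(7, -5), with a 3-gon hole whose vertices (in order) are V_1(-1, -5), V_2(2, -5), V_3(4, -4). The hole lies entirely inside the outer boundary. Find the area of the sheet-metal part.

Outer boundary:
Apply the shoelace (surveyor's) formula: 2A = Σ (x_i·y_{i+1} − x_{i+1}·y_i), indices taken mod 6.
Cross-terms: 15, 21, 22, 42, 33, 26  ⇒  Σ = 159
Area = |Σ|/2 = 79.5.
Hole:
Apply Gauss's area formula: 2A = Σ (x_i·y_{i+1} − x_{i+1}·y_i), indices taken mod 3.
Cross-terms: 15, 12, -24  ⇒  Σ = 3
Area = |Σ|/2 = 1.5.
Net area = 79.5 − 1.5 = 78.

78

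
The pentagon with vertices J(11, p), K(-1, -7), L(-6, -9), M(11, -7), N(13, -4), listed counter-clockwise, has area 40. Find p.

-3

Write out the shoelace sum; only the two edges meeting at J involve p:
2·Area = [(13·p − 11·(-4)) + (11·(-7) − (-1)·p)] + 155
       = 14·p + 122 = 80
⇒ p = -3.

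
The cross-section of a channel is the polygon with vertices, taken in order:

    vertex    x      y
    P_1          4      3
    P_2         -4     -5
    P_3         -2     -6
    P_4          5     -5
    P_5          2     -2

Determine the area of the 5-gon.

30

Apply the surveyor's formula: 2A = Σ (x_i·y_{i+1} − x_{i+1}·y_i), indices taken mod 5.
P_1→P_2: (4)(-5) − (-4)(3) = -8
P_2→P_3: (-4)(-6) − (-2)(-5) = 14
P_3→P_4: (-2)(-5) − (5)(-6) = 40
P_4→P_5: (5)(-2) − (2)(-5) = 0
P_5→P_1: (2)(3) − (4)(-2) = 14
Σ = 60
Area = |Σ|/2 = 30.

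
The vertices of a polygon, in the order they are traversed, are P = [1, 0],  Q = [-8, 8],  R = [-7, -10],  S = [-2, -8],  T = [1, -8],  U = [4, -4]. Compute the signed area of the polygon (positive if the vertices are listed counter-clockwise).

118

Apply the shoelace formula: 2A = Σ (x_i·y_{i+1} − x_{i+1}·y_i), indices taken mod 6.
Σ = (8) + (136) + (36) + (24) + (28) + (4) = 236
Signed area = Σ/2 = 118 (positive ⇒ counter-clockwise traversal).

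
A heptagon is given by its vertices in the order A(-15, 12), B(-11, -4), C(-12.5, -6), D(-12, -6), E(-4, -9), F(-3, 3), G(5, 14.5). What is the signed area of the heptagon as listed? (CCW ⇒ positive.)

237.5

Apply the shoelace (surveyor's) formula: 2A = Σ (x_i·y_{i+1} − x_{i+1}·y_i), indices taken mod 7.
A→B: (-15)(-4) − (-11)(12) = 192
B→C: (-11)(-6) − (-12.5)(-4) = 16
C→D: (-12.5)(-6) − (-12)(-6) = 3
D→E: (-12)(-9) − (-4)(-6) = 84
E→F: (-4)(3) − (-3)(-9) = -39
F→G: (-3)(14.5) − (5)(3) = -58.5
G→A: (5)(12) − (-15)(14.5) = 277.5
Σ = 475
Signed area = Σ/2 = 237.5 (positive ⇒ counter-clockwise traversal).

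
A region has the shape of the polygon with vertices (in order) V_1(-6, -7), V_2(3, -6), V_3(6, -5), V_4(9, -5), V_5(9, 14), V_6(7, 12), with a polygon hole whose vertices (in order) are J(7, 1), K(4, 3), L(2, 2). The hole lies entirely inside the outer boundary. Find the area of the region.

145

Outer boundary:
Apply Gauss's area formula: 2A = Σ (x_i·y_{i+1} − x_{i+1}·y_i), indices taken mod 6.
Cross-terms: 57, 21, 15, 171, 10, 23  ⇒  Σ = 297
Area = |Σ|/2 = 148.5.
Hole:
Apply the surveyor's formula: 2A = Σ (x_i·y_{i+1} − x_{i+1}·y_i), indices taken mod 3.
Σ = (17) + (2) + (-12) = 7
Area = |Σ|/2 = 3.5.
Net area = 148.5 − 3.5 = 145.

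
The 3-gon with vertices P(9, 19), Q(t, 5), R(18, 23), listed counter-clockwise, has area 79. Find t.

17

Write out the shoelace sum; only the two edges meeting at Q involve t:
2·Area = [(9·5 − t·19) + (t·23 − 18·5)] + 135
       = 4·t + 90 = 158
⇒ t = 17.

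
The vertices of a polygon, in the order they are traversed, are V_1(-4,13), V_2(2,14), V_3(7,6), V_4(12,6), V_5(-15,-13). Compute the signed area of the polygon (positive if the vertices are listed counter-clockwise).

-255.5

Apply the shoelace formula: 2A = Σ (x_i·y_{i+1} − x_{i+1}·y_i), indices taken mod 5.
Σ = (-82) + (-86) + (-30) + (-66) + (-247) = -511
Signed area = Σ/2 = -255.5 (negative ⇒ clockwise traversal).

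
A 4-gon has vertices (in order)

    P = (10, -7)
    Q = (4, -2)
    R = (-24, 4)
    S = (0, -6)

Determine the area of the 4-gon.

Apply the surveyor's formula: 2A = Σ (x_i·y_{i+1} − x_{i+1}·y_i), indices taken mod 4.
Σ = (8) + (-32) + (144) + (60) = 180
Area = |Σ|/2 = 90.

90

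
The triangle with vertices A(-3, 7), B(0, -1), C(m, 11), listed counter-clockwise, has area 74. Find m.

The doubled signed area Σ (x_i y_{i+1} − x_{i+1} y_i) is linear in m.
With m=0 it equals 36; the coefficient of m is 8 (from the two edges through C).
So 8·m + 36 = 2·74 = 148 ⇒ m = 14.

14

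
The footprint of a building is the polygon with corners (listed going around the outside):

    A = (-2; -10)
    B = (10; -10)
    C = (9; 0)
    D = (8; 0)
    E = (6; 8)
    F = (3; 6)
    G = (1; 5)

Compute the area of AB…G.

Σ = (120) + (90) + (0) + (64) + (12) + (9) + (0) = 295
Area = |Σ|/2 = 147.5.

147.5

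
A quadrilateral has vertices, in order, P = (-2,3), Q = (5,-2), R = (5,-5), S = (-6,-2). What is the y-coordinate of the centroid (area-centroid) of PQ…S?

Apply the surveyor's formula. First the cross-terms c_i = x_i·y_{i+1} − x_{i+1}·y_i:
  -11, -15, -40, -22  ⇒  2A = -88, A = -44.
Then Σ (y_i + y_{i+1})·c_i = 352, so ȳ = 352 / (6·(-44)) = -4/3.

-4/3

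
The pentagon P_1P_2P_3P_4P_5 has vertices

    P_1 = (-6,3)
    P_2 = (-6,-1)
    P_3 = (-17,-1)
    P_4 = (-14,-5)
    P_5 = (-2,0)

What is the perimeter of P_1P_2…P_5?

|P_1P_2| = √((0)² + (-4)²) = √16 = 4
|P_2P_3| = √((-11)² + (0)²) = √121 = 11
|P_3P_4| = √((3)² + (-4)²) = √25 = 5
|P_4P_5| = √((12)² + (5)²) = √169 = 13
|P_5P_1| = √((-4)² + (3)²) = √25 = 5
Perimeter = 4 + 11 + 5 + 13 + 5 = 38.

38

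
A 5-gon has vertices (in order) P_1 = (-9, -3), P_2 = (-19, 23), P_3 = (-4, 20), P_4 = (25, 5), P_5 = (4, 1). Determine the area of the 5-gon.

535

Apply the surveyor's formula: 2A = Σ (x_i·y_{i+1} − x_{i+1}·y_i), indices taken mod 5.
Cross-terms: -264, -288, -520, 5, -3  ⇒  Σ = -1070
Area = |Σ|/2 = 535.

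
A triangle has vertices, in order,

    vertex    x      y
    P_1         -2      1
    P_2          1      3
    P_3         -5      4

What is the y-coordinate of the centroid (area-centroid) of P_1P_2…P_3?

Apply Gauss's area formula. First the cross-terms c_i = x_i·y_{i+1} − x_{i+1}·y_i:
  -7, 19, 3  ⇒  2A = 15, A = 7.5.
Then Σ (y_i + y_{i+1})·c_i = 120, so ȳ = 120 / (6·7.5) = 8/3.

8/3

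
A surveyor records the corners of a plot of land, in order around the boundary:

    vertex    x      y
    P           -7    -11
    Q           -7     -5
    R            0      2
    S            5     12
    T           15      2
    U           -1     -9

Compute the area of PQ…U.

Apply Gauss's area formula: 2A = Σ (x_i·y_{i+1} − x_{i+1}·y_i), indices taken mod 6.
P→Q: (-7)(-5) − (-7)(-11) = -42
Q→R: (-7)(2) − (0)(-5) = -14
R→S: (0)(12) − (5)(2) = -10
S→T: (5)(2) − (15)(12) = -170
T→U: (15)(-9) − (-1)(2) = -133
U→P: (-1)(-11) − (-7)(-9) = -52
Σ = -421
Area = |Σ|/2 = 210.5.

210.5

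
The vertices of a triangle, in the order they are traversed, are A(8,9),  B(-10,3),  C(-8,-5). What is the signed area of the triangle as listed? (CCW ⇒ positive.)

Apply Gauss's area formula: 2A = Σ (x_i·y_{i+1} − x_{i+1}·y_i), indices taken mod 3.
Cross-terms: 114, 74, -32  ⇒  Σ = 156
Signed area = Σ/2 = 78 (positive ⇒ counter-clockwise traversal).

78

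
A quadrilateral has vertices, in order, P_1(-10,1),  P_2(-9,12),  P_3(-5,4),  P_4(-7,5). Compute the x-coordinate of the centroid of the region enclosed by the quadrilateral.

-1006/123

Apply Gauss's area formula. First the cross-terms c_i = x_i·y_{i+1} − x_{i+1}·y_i:
  -111, 24, 3, 43  ⇒  2A = -41, A = -20.5.
Then Σ (x_i + x_{i+1})·c_i = 1006, so x̄ = 1006 / (6·(-20.5)) = -1006/123.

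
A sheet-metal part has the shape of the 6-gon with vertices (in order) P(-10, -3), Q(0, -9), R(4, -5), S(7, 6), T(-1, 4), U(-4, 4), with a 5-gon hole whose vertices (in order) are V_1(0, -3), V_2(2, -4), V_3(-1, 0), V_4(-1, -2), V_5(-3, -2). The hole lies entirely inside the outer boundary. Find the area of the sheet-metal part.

137

Outer boundary:
Σ = (90) + (36) + (59) + (34) + (12) + (52) = 283
Area = |Σ|/2 = 141.5.
Hole:
V_1→V_2: (0)(-4) − (2)(-3) = 6
V_2→V_3: (2)(0) − (-1)(-4) = -4
V_3→V_4: (-1)(-2) − (-1)(0) = 2
V_4→V_5: (-1)(-2) − (-3)(-2) = -4
V_5→V_1: (-3)(-3) − (0)(-2) = 9
Σ = 9
Area = |Σ|/2 = 4.5.
Net area = 141.5 − 4.5 = 137.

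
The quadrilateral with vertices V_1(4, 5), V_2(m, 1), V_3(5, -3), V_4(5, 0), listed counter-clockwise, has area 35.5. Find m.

-4

The doubled signed area Σ (x_i y_{i+1} − x_{i+1} y_i) is linear in m.
With m=0 it equals 39; the coefficient of m is -8 (from the two edges through V_2).
So -8·m + 39 = 2·35.5 = 71 ⇒ m = -4.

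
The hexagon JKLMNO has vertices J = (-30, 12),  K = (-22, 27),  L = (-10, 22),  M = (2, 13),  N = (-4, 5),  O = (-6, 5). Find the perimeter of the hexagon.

|JK| = √((8)² + (15)²) = √289 = 17
|KL| = √((12)² + (-5)²) = √169 = 13
|LM| = √((12)² + (-9)²) = √225 = 15
|MN| = √((-6)² + (-8)²) = √100 = 10
|NO| = √((-2)² + (0)²) = √4 = 2
|OJ| = √((-24)² + (7)²) = √625 = 25
Perimeter = 17 + 13 + 15 + 10 + 2 + 25 = 82.

82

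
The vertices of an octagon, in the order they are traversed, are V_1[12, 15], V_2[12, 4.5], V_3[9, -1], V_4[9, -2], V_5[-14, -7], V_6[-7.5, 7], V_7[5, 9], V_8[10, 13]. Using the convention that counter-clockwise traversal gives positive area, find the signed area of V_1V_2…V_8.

Σ = (-126) + (-52.5) + (-9) + (-91) + (-150.5) + (-102.5) + (-25) + (-6) = -562.5
Signed area = Σ/2 = -281.25 (negative ⇒ clockwise traversal).

-281.25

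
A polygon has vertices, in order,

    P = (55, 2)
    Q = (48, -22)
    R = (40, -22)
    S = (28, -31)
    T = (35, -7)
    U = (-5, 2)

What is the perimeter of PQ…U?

|PQ| = √((-7)² + (-24)²) = √625 = 25
|QR| = √((-8)² + (0)²) = √64 = 8
|RS| = √((-12)² + (-9)²) = √225 = 15
|ST| = √((7)² + (24)²) = √625 = 25
|TU| = √((-40)² + (9)²) = √1681 = 41
|UP| = √((60)² + (0)²) = √3600 = 60
Perimeter = 25 + 8 + 15 + 25 + 41 + 60 = 174.

174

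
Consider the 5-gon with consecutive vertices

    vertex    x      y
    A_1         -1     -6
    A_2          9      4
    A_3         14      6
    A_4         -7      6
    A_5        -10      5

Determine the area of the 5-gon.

Apply the shoelace formula: 2A = Σ (x_i·y_{i+1} − x_{i+1}·y_i), indices taken mod 5.
Σ = (50) + (-2) + (126) + (25) + (65) = 264
Area = |Σ|/2 = 132.

132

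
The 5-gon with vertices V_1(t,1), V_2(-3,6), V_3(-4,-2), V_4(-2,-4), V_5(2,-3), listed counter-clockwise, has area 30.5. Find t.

0

The doubled signed area Σ (x_i y_{i+1} − x_{i+1} y_i) is linear in t.
With t=0 it equals 61; the coefficient of t is 9 (from the two edges through V_1).
So 9·t + 61 = 2·30.5 = 61 ⇒ t = 0.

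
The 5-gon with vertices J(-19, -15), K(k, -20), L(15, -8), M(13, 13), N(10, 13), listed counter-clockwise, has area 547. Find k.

-3

The doubled signed area Σ (x_i y_{i+1} − x_{i+1} y_i) is linear in k.
With k=0 it equals 1115; the coefficient of k is 7 (from the two edges through K).
So 7·k + 1115 = 2·547 = 1094 ⇒ k = -3.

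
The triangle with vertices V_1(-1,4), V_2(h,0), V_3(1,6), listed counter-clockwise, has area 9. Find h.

Write out the shoelace sum; only the two edges meeting at V_2 involve h:
2·Area = [((-1)·0 − h·4) + (h·6 − 1·0)] + 10
       = 2·h + 10 = 18
⇒ h = 4.

4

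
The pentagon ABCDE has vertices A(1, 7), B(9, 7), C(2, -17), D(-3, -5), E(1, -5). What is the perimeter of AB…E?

|AB| = √((8)² + (0)²) = √64 = 8
|BC| = √((-7)² + (-24)²) = √625 = 25
|CD| = √((-5)² + (12)²) = √169 = 13
|DE| = √((4)² + (0)²) = √16 = 4
|EA| = √((0)² + (12)²) = √144 = 12
Perimeter = 8 + 25 + 13 + 4 + 12 = 62.

62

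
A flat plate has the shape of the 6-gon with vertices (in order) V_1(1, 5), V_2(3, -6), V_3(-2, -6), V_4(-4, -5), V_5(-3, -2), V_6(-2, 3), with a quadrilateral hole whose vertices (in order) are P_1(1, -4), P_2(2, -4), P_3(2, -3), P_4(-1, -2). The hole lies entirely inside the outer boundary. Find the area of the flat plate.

Outer boundary:
Apply the surveyor's formula: 2A = Σ (x_i·y_{i+1} − x_{i+1}·y_i), indices taken mod 6.
Σ = (-21) + (-30) + (-14) + (-7) + (-13) + (-13) = -98
Area = |Σ|/2 = 49.
Hole:
Cross-terms: 4, 2, -7, 6  ⇒  Σ = 5
Area = |Σ|/2 = 2.5.
Net area = 49 − 2.5 = 46.5.

46.5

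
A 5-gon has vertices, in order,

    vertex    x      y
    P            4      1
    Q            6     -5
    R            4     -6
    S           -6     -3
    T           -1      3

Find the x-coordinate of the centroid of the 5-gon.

Apply the shoelace formula. First the cross-terms c_i = x_i·y_{i+1} − x_{i+1}·y_i:
  -26, -16, -48, -21, -13  ⇒  2A = -124, A = -62.
Then Σ (x_i + x_{i+1})·c_i = -216, so x̄ = -216 / (6·(-62)) = 18/31.

18/31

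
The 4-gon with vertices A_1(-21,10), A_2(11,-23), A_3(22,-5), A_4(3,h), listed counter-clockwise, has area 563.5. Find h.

6

Write out the shoelace sum; only the two edges meeting at A_4 involve h:
2·Area = [(22·h − 3·(-5)) + (3·10 − (-21)·h)] + 824
       = 43·h + 869 = 1127
⇒ h = 6.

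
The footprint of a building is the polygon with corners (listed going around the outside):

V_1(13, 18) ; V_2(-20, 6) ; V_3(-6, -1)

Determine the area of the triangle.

Apply the shoelace formula: 2A = Σ (x_i·y_{i+1} − x_{i+1}·y_i), indices taken mod 3.
V_1→V_2: (13)(6) − (-20)(18) = 438
V_2→V_3: (-20)(-1) − (-6)(6) = 56
V_3→V_1: (-6)(18) − (13)(-1) = -95
Σ = 399
Area = |Σ|/2 = 199.5.

199.5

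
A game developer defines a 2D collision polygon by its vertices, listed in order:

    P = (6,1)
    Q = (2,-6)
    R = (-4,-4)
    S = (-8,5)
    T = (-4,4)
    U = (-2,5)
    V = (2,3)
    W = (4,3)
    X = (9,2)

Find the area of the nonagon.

95

Cross-terms: -38, -32, -52, -12, -12, -16, -6, -19, -3  ⇒  Σ = -190
Area = |Σ|/2 = 95.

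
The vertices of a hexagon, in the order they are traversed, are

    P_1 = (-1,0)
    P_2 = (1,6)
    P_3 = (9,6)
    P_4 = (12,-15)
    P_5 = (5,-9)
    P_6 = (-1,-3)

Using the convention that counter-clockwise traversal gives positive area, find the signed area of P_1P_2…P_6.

-160.5

Σ = (-6) + (-48) + (-207) + (-33) + (-24) + (-3) = -321
Signed area = Σ/2 = -160.5 (negative ⇒ clockwise traversal).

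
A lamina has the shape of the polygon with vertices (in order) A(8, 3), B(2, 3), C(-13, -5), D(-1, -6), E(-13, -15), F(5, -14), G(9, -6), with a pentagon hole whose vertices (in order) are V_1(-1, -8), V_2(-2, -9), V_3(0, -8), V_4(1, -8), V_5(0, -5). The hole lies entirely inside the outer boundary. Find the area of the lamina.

Outer boundary:
Apply the shoelace (surveyor's) formula: 2A = Σ (x_i·y_{i+1} − x_{i+1}·y_i), indices taken mod 7.
A→B: (8)(3) − (2)(3) = 18
B→C: (2)(-5) − (-13)(3) = 29
C→D: (-13)(-6) − (-1)(-5) = 73
D→E: (-1)(-15) − (-13)(-6) = -63
E→F: (-13)(-14) − (5)(-15) = 257
F→G: (5)(-6) − (9)(-14) = 96
G→A: (9)(3) − (8)(-6) = 75
Σ = 485
Area = |Σ|/2 = 242.5.
Hole:
Apply the surveyor's formula: 2A = Σ (x_i·y_{i+1} − x_{i+1}·y_i), indices taken mod 5.
V_1→V_2: (-1)(-9) − (-2)(-8) = -7
V_2→V_3: (-2)(-8) − (0)(-9) = 16
V_3→V_4: (0)(-8) − (1)(-8) = 8
V_4→V_5: (1)(-5) − (0)(-8) = -5
V_5→V_1: (0)(-8) − (-1)(-5) = -5
Σ = 7
Area = |Σ|/2 = 3.5.
Net area = 242.5 − 3.5 = 239.

239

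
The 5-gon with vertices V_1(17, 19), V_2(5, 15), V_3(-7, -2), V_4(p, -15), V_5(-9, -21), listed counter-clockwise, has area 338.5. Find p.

-14

Write out the shoelace sum; only the two edges meeting at V_4 involve p:
2·Area = [((-7)·(-15) − p·(-2)) + (p·(-21) − (-9)·(-15))] + 441
       = -19·p + 411 = 677
⇒ p = -14.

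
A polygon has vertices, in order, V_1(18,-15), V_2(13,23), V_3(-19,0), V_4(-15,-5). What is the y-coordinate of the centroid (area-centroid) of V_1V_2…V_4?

Apply Gauss's area formula. First the cross-terms c_i = x_i·y_{i+1} − x_{i+1}·y_i:
  609, 437, 95, 315  ⇒  2A = 1456, A = 728.
Then Σ (y_i + y_{i+1})·c_i = 8148, so ȳ = 8148 / (6·728) = 97/52.

97/52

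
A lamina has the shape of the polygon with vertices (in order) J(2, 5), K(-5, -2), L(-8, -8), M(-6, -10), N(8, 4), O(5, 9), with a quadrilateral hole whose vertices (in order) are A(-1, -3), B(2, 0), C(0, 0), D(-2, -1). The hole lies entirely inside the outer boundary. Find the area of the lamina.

Outer boundary:
Σ = (21) + (24) + (32) + (56) + (52) + (7) = 192
Area = |Σ|/2 = 96.
Hole:
Cross-terms: 6, 0, 0, 5  ⇒  Σ = 11
Area = |Σ|/2 = 5.5.
Net area = 96 − 5.5 = 90.5.

90.5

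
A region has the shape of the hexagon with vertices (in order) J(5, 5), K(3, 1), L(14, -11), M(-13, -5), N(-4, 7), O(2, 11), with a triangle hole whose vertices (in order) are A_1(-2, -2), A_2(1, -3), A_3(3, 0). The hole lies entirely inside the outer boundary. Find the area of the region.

236.5

Outer boundary:
Σ = (-10) + (-47) + (-213) + (-111) + (-58) + (-45) = -484
Area = |Σ|/2 = 242.
Hole:
Apply the surveyor's formula: 2A = Σ (x_i·y_{i+1} − x_{i+1}·y_i), indices taken mod 3.
A_1→A_2: (-2)(-3) − (1)(-2) = 8
A_2→A_3: (1)(0) − (3)(-3) = 9
A_3→A_1: (3)(-2) − (-2)(0) = -6
Σ = 11
Area = |Σ|/2 = 5.5.
Net area = 242 − 5.5 = 236.5.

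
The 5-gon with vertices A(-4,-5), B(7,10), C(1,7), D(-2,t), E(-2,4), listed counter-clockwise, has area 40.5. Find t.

5

The doubled signed area Σ (x_i y_{i+1} − x_{i+1} y_i) is linear in t.
With t=0 it equals 66; the coefficient of t is 3 (from the two edges through D).
So 3·t + 66 = 2·40.5 = 81 ⇒ t = 5.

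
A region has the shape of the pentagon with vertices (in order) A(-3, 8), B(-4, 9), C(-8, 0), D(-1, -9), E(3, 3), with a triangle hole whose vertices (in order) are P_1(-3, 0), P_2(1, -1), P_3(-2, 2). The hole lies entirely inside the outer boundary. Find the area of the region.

98.5

Outer boundary:
Σ = (5) + (72) + (72) + (24) + (33) = 206
Area = |Σ|/2 = 103.
Hole:
Apply the shoelace (surveyor's) formula: 2A = Σ (x_i·y_{i+1} − x_{i+1}·y_i), indices taken mod 3.
Σ = (3) + (0) + (6) = 9
Area = |Σ|/2 = 4.5.
Net area = 103 − 4.5 = 98.5.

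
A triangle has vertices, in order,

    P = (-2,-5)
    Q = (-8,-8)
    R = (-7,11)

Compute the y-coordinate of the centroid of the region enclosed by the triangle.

Apply the shoelace formula. First the cross-terms c_i = x_i·y_{i+1} − x_{i+1}·y_i:
  -24, -144, 57  ⇒  2A = -111, A = -55.5.
Then Σ (y_i + y_{i+1})·c_i = 222, so ȳ = 222 / (6·(-55.5)) = -2/3.

-2/3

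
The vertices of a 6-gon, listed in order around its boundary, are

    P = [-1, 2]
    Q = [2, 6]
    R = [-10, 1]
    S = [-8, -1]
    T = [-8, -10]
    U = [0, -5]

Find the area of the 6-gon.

Apply the shoelace formula: 2A = Σ (x_i·y_{i+1} − x_{i+1}·y_i), indices taken mod 6.
P→Q: (-1)(6) − (2)(2) = -10
Q→R: (2)(1) − (-10)(6) = 62
R→S: (-10)(-1) − (-8)(1) = 18
S→T: (-8)(-10) − (-8)(-1) = 72
T→U: (-8)(-5) − (0)(-10) = 40
U→P: (0)(2) − (-1)(-5) = -5
Σ = 177
Area = |Σ|/2 = 88.5.

88.5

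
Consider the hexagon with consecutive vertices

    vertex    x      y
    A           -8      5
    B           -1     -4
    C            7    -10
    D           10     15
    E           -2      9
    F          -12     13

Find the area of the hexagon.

263

Apply the shoelace (surveyor's) formula: 2A = Σ (x_i·y_{i+1} − x_{i+1}·y_i), indices taken mod 6.
Σ = (37) + (38) + (205) + (120) + (82) + (44) = 526
Area = |Σ|/2 = 263.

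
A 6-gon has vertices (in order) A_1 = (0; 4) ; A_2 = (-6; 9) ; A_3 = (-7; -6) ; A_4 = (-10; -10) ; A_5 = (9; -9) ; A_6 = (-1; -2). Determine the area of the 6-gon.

141

Apply the shoelace formula: 2A = Σ (x_i·y_{i+1} − x_{i+1}·y_i), indices taken mod 6.
Σ = (24) + (99) + (10) + (180) + (-27) + (-4) = 282
Area = |Σ|/2 = 141.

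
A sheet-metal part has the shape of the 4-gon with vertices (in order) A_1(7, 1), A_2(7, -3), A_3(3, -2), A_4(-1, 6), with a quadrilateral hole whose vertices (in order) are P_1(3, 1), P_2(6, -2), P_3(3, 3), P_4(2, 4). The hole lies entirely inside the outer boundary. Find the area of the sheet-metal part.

26

Outer boundary:
A_1→A_2: (7)(-3) − (7)(1) = -28
A_2→A_3: (7)(-2) − (3)(-3) = -5
A_3→A_4: (3)(6) − (-1)(-2) = 16
A_4→A_1: (-1)(1) − (7)(6) = -43
Σ = -60
Area = |Σ|/2 = 30.
Hole:
P_1→P_2: (3)(-2) − (6)(1) = -12
P_2→P_3: (6)(3) − (3)(-2) = 24
P_3→P_4: (3)(4) − (2)(3) = 6
P_4→P_1: (2)(1) − (3)(4) = -10
Σ = 8
Area = |Σ|/2 = 4.
Net area = 30 − 4 = 26.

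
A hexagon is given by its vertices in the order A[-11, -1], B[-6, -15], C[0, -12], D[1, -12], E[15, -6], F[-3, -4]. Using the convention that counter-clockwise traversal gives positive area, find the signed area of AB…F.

Apply Gauss's area formula: 2A = Σ (x_i·y_{i+1} − x_{i+1}·y_i), indices taken mod 6.
Σ = (159) + (72) + (12) + (174) + (-78) + (-41) = 298
Signed area = Σ/2 = 149 (positive ⇒ counter-clockwise traversal).

149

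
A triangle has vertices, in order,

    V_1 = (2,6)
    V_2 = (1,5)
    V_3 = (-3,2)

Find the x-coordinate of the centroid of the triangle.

Apply the shoelace (surveyor's) formula. First the cross-terms c_i = x_i·y_{i+1} − x_{i+1}·y_i:
  4, 17, -22  ⇒  2A = -1, A = -0.5.
Then Σ (x_i + x_{i+1})·c_i = 0, so x̄ = 0 / (6·(-0.5)) = 0.

0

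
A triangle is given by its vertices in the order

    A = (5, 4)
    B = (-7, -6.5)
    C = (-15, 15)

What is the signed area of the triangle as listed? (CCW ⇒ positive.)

Apply the surveyor's formula: 2A = Σ (x_i·y_{i+1} − x_{i+1}·y_i), indices taken mod 3.
Cross-terms: -4.5, -202.5, -135  ⇒  Σ = -342
Signed area = Σ/2 = -171 (negative ⇒ clockwise traversal).

-171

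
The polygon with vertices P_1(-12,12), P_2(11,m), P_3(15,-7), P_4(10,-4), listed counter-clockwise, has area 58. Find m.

-9

The doubled signed area Σ (x_i y_{i+1} − x_{i+1} y_i) is linear in m.
With m=0 it equals -127; the coefficient of m is -27 (from the two edges through P_2).
So -27·m + -127 = 2·58 = 116 ⇒ m = -9.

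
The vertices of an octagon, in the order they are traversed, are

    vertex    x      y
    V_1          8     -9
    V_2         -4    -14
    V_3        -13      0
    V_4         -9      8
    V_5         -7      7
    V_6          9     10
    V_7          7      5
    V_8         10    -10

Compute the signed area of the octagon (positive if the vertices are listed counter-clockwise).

V_1→V_2: (8)(-14) − (-4)(-9) = -148
V_2→V_3: (-4)(0) − (-13)(-14) = -182
V_3→V_4: (-13)(8) − (-9)(0) = -104
V_4→V_5: (-9)(7) − (-7)(8) = -7
V_5→V_6: (-7)(10) − (9)(7) = -133
V_6→V_7: (9)(5) − (7)(10) = -25
V_7→V_8: (7)(-10) − (10)(5) = -120
V_8→V_1: (10)(-9) − (8)(-10) = -10
Σ = -729
Signed area = Σ/2 = -364.5 (negative ⇒ clockwise traversal).

-364.5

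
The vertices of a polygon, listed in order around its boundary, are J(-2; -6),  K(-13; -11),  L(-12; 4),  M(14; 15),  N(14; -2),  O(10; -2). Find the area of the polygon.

Apply the shoelace formula: 2A = Σ (x_i·y_{i+1} − x_{i+1}·y_i), indices taken mod 6.
Cross-terms: -56, -184, -236, -238, -8, -64  ⇒  Σ = -786
Area = |Σ|/2 = 393.

393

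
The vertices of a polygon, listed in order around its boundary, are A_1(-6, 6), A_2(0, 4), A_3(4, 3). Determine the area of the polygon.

1

Σ = (-24) + (-16) + (42) = 2
Area = |Σ|/2 = 1.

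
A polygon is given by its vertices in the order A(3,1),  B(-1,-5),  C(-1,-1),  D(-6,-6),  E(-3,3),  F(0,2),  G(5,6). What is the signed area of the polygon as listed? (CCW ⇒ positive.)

Apply the shoelace formula: 2A = Σ (x_i·y_{i+1} − x_{i+1}·y_i), indices taken mod 7.
Cross-terms: -14, -4, 0, -36, -6, -10, -13  ⇒  Σ = -83
Signed area = Σ/2 = -41.5 (negative ⇒ clockwise traversal).

-41.5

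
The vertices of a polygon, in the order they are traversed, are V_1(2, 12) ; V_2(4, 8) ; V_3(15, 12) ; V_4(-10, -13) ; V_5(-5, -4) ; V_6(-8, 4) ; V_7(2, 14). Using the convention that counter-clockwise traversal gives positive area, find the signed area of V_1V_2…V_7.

-190

Cross-terms: -32, -72, -75, -25, -52, -120, -4  ⇒  Σ = -380
Signed area = Σ/2 = -190 (negative ⇒ clockwise traversal).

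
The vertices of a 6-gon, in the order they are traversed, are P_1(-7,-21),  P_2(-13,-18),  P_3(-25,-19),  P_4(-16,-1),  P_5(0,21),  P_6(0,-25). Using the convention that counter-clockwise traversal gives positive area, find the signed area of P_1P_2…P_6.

-570

P_1→P_2: (-7)(-18) − (-13)(-21) = -147
P_2→P_3: (-13)(-19) − (-25)(-18) = -203
P_3→P_4: (-25)(-1) − (-16)(-19) = -279
P_4→P_5: (-16)(21) − (0)(-1) = -336
P_5→P_6: (0)(-25) − (0)(21) = 0
P_6→P_1: (0)(-21) − (-7)(-25) = -175
Σ = -1140
Signed area = Σ/2 = -570 (negative ⇒ clockwise traversal).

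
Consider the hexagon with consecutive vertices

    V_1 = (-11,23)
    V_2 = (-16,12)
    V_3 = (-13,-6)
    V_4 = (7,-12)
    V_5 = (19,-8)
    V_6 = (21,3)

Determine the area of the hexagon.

Apply the shoelace formula: 2A = Σ (x_i·y_{i+1} − x_{i+1}·y_i), indices taken mod 6.
V_1→V_2: (-11)(12) − (-16)(23) = 236
V_2→V_3: (-16)(-6) − (-13)(12) = 252
V_3→V_4: (-13)(-12) − (7)(-6) = 198
V_4→V_5: (7)(-8) − (19)(-12) = 172
V_5→V_6: (19)(3) − (21)(-8) = 225
V_6→V_1: (21)(23) − (-11)(3) = 516
Σ = 1599
Area = |Σ|/2 = 799.5.

799.5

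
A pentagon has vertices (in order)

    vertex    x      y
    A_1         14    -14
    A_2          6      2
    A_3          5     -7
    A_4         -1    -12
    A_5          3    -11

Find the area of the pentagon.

76

Apply the surveyor's formula: 2A = Σ (x_i·y_{i+1} − x_{i+1}·y_i), indices taken mod 5.
Cross-terms: 112, -52, -67, 47, 112  ⇒  Σ = 152
Area = |Σ|/2 = 76.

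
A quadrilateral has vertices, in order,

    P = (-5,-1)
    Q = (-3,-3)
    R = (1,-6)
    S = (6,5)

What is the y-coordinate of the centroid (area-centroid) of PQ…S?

Apply the surveyor's formula. First the cross-terms c_i = x_i·y_{i+1} − x_{i+1}·y_i:
  12, 21, 41, 19  ⇒  2A = 93, A = 46.5.
Then Σ (y_i + y_{i+1})·c_i = -202, so ȳ = -202 / (6·46.5) = -202/279.

-202/279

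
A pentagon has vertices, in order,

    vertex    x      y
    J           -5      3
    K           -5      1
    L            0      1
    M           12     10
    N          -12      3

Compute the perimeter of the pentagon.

|JK| = √((0)² + (-2)²) = √4 = 2
|KL| = √((5)² + (0)²) = √25 = 5
|LM| = √((12)² + (9)²) = √225 = 15
|MN| = √((-24)² + (-7)²) = √625 = 25
|NJ| = √((7)² + (0)²) = √49 = 7
Perimeter = 2 + 5 + 15 + 25 + 7 = 54.

54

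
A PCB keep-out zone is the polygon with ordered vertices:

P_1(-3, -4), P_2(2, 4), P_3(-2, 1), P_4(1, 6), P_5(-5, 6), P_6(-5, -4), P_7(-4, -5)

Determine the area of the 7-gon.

44.5

Σ = (-4) + (10) + (-13) + (36) + (50) + (9) + (1) = 89
Area = |Σ|/2 = 44.5.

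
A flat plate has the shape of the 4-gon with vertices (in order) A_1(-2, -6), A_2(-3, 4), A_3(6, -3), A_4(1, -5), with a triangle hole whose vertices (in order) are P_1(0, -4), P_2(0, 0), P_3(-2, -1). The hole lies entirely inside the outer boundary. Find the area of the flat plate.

Outer boundary:
A_1→A_2: (-2)(4) − (-3)(-6) = -26
A_2→A_3: (-3)(-3) − (6)(4) = -15
A_3→A_4: (6)(-5) − (1)(-3) = -27
A_4→A_1: (1)(-6) − (-2)(-5) = -16
Σ = -84
Area = |Σ|/2 = 42.
Hole:
Apply the surveyor's formula: 2A = Σ (x_i·y_{i+1} − x_{i+1}·y_i), indices taken mod 3.
Cross-terms: 0, 0, 8  ⇒  Σ = 8
Area = |Σ|/2 = 4.
Net area = 42 − 4 = 38.

38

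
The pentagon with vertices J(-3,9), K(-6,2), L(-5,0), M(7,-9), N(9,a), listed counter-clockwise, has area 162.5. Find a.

Write out the shoelace sum; only the two edges meeting at N involve a:
2·Area = [(7·a − 9·(-9)) + (9·9 − (-3)·a)] + 103
       = 10·a + 265 = 325
⇒ a = 6.

6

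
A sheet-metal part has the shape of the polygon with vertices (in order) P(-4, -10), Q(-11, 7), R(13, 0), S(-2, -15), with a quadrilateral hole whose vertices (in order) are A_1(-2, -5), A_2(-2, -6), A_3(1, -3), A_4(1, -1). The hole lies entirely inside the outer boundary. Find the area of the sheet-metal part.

227.5

Outer boundary:
P→Q: (-4)(7) − (-11)(-10) = -138
Q→R: (-11)(0) − (13)(7) = -91
R→S: (13)(-15) − (-2)(0) = -195
S→P: (-2)(-10) − (-4)(-15) = -40
Σ = -464
Area = |Σ|/2 = 232.
Hole:
Cross-terms: 2, 12, 2, -7  ⇒  Σ = 9
Area = |Σ|/2 = 4.5.
Net area = 232 − 4.5 = 227.5.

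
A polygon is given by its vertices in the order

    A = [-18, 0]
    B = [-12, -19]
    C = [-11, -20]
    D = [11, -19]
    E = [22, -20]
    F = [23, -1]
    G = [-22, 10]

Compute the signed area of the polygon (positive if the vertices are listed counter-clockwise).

Σ = (342) + (31) + (429) + (198) + (438) + (208) + (180) = 1826
Signed area = Σ/2 = 913 (positive ⇒ counter-clockwise traversal).

913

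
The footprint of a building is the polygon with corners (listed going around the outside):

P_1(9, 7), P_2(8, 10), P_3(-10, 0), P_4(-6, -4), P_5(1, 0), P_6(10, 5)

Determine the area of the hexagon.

104

Apply Gauss's area formula: 2A = Σ (x_i·y_{i+1} − x_{i+1}·y_i), indices taken mod 6.
Cross-terms: 34, 100, 40, 4, 5, 25  ⇒  Σ = 208
Area = |Σ|/2 = 104.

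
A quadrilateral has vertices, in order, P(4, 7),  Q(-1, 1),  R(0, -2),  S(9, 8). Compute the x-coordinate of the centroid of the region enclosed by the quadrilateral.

Apply the surveyor's formula. First the cross-terms c_i = x_i·y_{i+1} − x_{i+1}·y_i:
  11, 2, 18, 31  ⇒  2A = 62, A = 31.
Then Σ (x_i + x_{i+1})·c_i = 596, so x̄ = 596 / (6·31) = 298/93.

298/93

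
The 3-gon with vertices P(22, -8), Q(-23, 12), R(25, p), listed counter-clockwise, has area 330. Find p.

-24

Write out the shoelace sum; only the two edges meeting at R involve p:
2·Area = [((-23)·p − 25·12) + (25·(-8) − 22·p)] + 80
       = -45·p + -420 = 660
⇒ p = -24.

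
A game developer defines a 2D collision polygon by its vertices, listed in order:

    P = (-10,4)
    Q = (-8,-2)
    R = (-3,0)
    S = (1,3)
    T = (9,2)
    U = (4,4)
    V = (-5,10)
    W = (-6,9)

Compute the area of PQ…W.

P→Q: (-10)(-2) − (-8)(4) = 52
Q→R: (-8)(0) − (-3)(-2) = -6
R→S: (-3)(3) − (1)(0) = -9
S→T: (1)(2) − (9)(3) = -25
T→U: (9)(4) − (4)(2) = 28
U→V: (4)(10) − (-5)(4) = 60
V→W: (-5)(9) − (-6)(10) = 15
W→P: (-6)(4) − (-10)(9) = 66
Σ = 181
Area = |Σ|/2 = 90.5.

90.5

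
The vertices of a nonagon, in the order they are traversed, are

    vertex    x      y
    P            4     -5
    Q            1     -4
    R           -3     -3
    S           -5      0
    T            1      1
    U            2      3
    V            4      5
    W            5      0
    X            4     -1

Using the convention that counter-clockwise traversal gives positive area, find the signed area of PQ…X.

-46.5

Apply the shoelace (surveyor's) formula: 2A = Σ (x_i·y_{i+1} − x_{i+1}·y_i), indices taken mod 9.
Σ = (-11) + (-15) + (-15) + (-5) + (1) + (-2) + (-25) + (-5) + (-16) = -93
Signed area = Σ/2 = -46.5 (negative ⇒ clockwise traversal).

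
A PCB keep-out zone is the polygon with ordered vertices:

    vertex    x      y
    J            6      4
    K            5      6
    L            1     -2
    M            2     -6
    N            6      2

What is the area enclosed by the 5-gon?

25

Apply the shoelace formula: 2A = Σ (x_i·y_{i+1} − x_{i+1}·y_i), indices taken mod 5.
Σ = (16) + (-16) + (-2) + (40) + (12) = 50
Area = |Σ|/2 = 25.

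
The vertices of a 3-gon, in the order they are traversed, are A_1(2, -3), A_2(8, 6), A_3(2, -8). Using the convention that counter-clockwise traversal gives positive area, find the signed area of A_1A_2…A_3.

A_1→A_2: (2)(6) − (8)(-3) = 36
A_2→A_3: (8)(-8) − (2)(6) = -76
A_3→A_1: (2)(-3) − (2)(-8) = 10
Σ = -30
Signed area = Σ/2 = -15 (negative ⇒ clockwise traversal).

-15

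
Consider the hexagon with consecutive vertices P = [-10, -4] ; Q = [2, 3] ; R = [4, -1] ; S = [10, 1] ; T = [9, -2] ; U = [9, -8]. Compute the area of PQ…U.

110.5

Apply Gauss's area formula: 2A = Σ (x_i·y_{i+1} − x_{i+1}·y_i), indices taken mod 6.
P→Q: (-10)(3) − (2)(-4) = -22
Q→R: (2)(-1) − (4)(3) = -14
R→S: (4)(1) − (10)(-1) = 14
S→T: (10)(-2) − (9)(1) = -29
T→U: (9)(-8) − (9)(-2) = -54
U→P: (9)(-4) − (-10)(-8) = -116
Σ = -221
Area = |Σ|/2 = 110.5.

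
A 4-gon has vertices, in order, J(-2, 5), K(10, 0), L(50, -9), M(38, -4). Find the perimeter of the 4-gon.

|JK| = √((12)² + (-5)²) = √169 = 13
|KL| = √((40)² + (-9)²) = √1681 = 41
|LM| = √((-12)² + (5)²) = √169 = 13
|MJ| = √((-40)² + (9)²) = √1681 = 41
Perimeter = 13 + 41 + 13 + 41 = 108.

108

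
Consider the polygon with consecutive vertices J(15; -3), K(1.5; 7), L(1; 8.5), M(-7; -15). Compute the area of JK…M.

202.875

Apply the shoelace formula: 2A = Σ (x_i·y_{i+1} − x_{i+1}·y_i), indices taken mod 4.
J→K: (15)(7) − (1.5)(-3) = 109.5
K→L: (1.5)(8.5) − (1)(7) = 5.75
L→M: (1)(-15) − (-7)(8.5) = 44.5
M→J: (-7)(-3) − (15)(-15) = 246
Σ = 405.75
Area = |Σ|/2 = 202.875.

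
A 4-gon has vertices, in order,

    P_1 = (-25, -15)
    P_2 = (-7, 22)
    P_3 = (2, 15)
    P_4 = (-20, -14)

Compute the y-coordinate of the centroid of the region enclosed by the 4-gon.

1396/291

Apply the shoelace formula. First the cross-terms c_i = x_i·y_{i+1} − x_{i+1}·y_i:
  -655, -149, 272, -50  ⇒  2A = -582, A = -291.
Then Σ (y_i + y_{i+1})·c_i = -8376, so ȳ = -8376 / (6·(-291)) = 1396/291.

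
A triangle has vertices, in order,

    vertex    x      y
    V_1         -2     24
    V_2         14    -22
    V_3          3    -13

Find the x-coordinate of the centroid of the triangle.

5

Apply Gauss's area formula. First the cross-terms c_i = x_i·y_{i+1} − x_{i+1}·y_i:
  -292, -116, 46  ⇒  2A = -362, A = -181.
Then Σ (x_i + x_{i+1})·c_i = -5430, so x̄ = -5430 / (6·(-181)) = 5.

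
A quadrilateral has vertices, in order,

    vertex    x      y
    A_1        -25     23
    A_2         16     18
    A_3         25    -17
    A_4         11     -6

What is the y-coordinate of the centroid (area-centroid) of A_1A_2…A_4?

Apply the shoelace (surveyor's) formula. First the cross-terms c_i = x_i·y_{i+1} − x_{i+1}·y_i:
  -818, -722, 37, 103  ⇒  2A = -1400, A = -700.
Then Σ (y_i + y_{i+1})·c_i = -33360, so ȳ = -33360 / (6·(-700)) = 278/35.

278/35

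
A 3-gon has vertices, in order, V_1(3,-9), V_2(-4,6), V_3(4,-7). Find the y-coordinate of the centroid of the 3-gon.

-10/3

Apply Gauss's area formula. First the cross-terms c_i = x_i·y_{i+1} − x_{i+1}·y_i:
  -18, 4, -15  ⇒  2A = -29, A = -14.5.
Then Σ (y_i + y_{i+1})·c_i = 290, so ȳ = 290 / (6·(-14.5)) = -10/3.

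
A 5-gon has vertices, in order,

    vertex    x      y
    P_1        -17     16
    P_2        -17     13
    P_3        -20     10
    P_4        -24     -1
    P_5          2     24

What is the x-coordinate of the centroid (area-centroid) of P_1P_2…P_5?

-1164/89

Apply the surveyor's formula. First the cross-terms c_i = x_i·y_{i+1} − x_{i+1}·y_i:
  51, 90, 260, -574, 440  ⇒  2A = 267, A = 133.5.
Then Σ (x_i + x_{i+1})·c_i = -10476, so x̄ = -10476 / (6·133.5) = -1164/89.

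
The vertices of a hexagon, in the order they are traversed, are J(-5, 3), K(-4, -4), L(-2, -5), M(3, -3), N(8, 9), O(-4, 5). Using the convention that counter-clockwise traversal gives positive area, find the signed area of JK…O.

Apply Gauss's area formula: 2A = Σ (x_i·y_{i+1} − x_{i+1}·y_i), indices taken mod 6.
Cross-terms: 32, 12, 21, 51, 76, 13  ⇒  Σ = 205
Signed area = Σ/2 = 102.5 (positive ⇒ counter-clockwise traversal).

102.5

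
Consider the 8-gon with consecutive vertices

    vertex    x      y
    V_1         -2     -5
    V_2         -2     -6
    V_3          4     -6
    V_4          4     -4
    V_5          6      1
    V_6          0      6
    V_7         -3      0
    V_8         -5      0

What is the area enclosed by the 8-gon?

76.5

Apply Gauss's area formula: 2A = Σ (x_i·y_{i+1} − x_{i+1}·y_i), indices taken mod 8.
V_1→V_2: (-2)(-6) − (-2)(-5) = 2
V_2→V_3: (-2)(-6) − (4)(-6) = 36
V_3→V_4: (4)(-4) − (4)(-6) = 8
V_4→V_5: (4)(1) − (6)(-4) = 28
V_5→V_6: (6)(6) − (0)(1) = 36
V_6→V_7: (0)(0) − (-3)(6) = 18
V_7→V_8: (-3)(0) − (-5)(0) = 0
V_8→V_1: (-5)(-5) − (-2)(0) = 25
Σ = 153
Area = |Σ|/2 = 76.5.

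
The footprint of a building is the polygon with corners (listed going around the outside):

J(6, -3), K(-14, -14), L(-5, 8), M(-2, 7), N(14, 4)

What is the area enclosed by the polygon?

249.5

Apply the shoelace formula: 2A = Σ (x_i·y_{i+1} − x_{i+1}·y_i), indices taken mod 5.
Σ = (-126) + (-182) + (-19) + (-106) + (-66) = -499
Area = |Σ|/2 = 249.5.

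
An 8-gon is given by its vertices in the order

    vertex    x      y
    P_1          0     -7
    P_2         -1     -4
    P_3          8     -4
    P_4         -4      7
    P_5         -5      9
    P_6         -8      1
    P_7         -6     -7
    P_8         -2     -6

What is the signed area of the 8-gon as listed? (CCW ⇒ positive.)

Apply the shoelace formula: 2A = Σ (x_i·y_{i+1} − x_{i+1}·y_i), indices taken mod 8.
Σ = (-7) + (36) + (40) + (-1) + (67) + (62) + (22) + (14) = 233
Signed area = Σ/2 = 116.5 (positive ⇒ counter-clockwise traversal).

116.5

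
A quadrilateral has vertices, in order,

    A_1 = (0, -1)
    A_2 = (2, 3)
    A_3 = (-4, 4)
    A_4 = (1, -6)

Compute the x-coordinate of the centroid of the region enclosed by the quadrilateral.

-97/123

Apply the surveyor's formula. First the cross-terms c_i = x_i·y_{i+1} − x_{i+1}·y_i:
  2, 20, 20, -1  ⇒  2A = 41, A = 20.5.
Then Σ (x_i + x_{i+1})·c_i = -97, so x̄ = -97 / (6·20.5) = -97/123.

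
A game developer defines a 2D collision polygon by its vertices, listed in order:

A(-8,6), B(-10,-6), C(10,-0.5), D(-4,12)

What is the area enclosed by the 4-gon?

181.5

Apply the shoelace (surveyor's) formula: 2A = Σ (x_i·y_{i+1} − x_{i+1}·y_i), indices taken mod 4.
Σ = (108) + (65) + (118) + (72) = 363
Area = |Σ|/2 = 181.5.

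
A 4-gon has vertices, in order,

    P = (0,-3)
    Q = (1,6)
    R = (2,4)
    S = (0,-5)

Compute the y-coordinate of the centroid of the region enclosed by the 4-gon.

Apply Gauss's area formula. First the cross-terms c_i = x_i·y_{i+1} − x_{i+1}·y_i:
  3, -8, -10, 0  ⇒  2A = -15, A = -7.5.
Then Σ (y_i + y_{i+1})·c_i = -61, so ȳ = -61 / (6·(-7.5)) = 61/45.

61/45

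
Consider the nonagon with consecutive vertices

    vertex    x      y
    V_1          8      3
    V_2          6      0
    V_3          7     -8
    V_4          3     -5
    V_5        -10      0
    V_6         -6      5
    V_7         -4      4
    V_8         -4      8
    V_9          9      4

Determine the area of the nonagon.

Apply the shoelace (surveyor's) formula: 2A = Σ (x_i·y_{i+1} − x_{i+1}·y_i), indices taken mod 9.
V_1→V_2: (8)(0) − (6)(3) = -18
V_2→V_3: (6)(-8) − (7)(0) = -48
V_3→V_4: (7)(-5) − (3)(-8) = -11
V_4→V_5: (3)(0) − (-10)(-5) = -50
V_5→V_6: (-10)(5) − (-6)(0) = -50
V_6→V_7: (-6)(4) − (-4)(5) = -4
V_7→V_8: (-4)(8) − (-4)(4) = -16
V_8→V_9: (-4)(4) − (9)(8) = -88
V_9→V_1: (9)(3) − (8)(4) = -5
Σ = -290
Area = |Σ|/2 = 145.

145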